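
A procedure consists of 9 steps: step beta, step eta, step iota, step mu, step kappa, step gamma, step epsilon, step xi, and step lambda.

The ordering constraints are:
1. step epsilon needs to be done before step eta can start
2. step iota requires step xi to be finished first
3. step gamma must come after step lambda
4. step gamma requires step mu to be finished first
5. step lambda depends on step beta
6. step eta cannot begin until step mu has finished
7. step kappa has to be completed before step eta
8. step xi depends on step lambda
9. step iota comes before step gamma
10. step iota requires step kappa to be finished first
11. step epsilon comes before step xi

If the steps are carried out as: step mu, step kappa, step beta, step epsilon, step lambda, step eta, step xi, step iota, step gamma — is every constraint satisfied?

Yes

Going through the constraints one by one, each required predecessor appears earlier in the sequence than its dependent — e.g. step mu (position 1) is before step gamma (position 9), as required.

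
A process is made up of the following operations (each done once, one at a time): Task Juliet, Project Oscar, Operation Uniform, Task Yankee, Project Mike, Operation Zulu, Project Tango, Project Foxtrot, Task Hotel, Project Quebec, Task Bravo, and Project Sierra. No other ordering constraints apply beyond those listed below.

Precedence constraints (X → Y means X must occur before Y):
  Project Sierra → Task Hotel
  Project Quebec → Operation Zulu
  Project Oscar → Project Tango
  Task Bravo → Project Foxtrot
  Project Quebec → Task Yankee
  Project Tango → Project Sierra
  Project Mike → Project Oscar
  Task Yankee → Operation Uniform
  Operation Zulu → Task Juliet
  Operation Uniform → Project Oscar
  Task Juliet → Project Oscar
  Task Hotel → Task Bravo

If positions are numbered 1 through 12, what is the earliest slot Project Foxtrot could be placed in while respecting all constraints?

The operations that are forced before Project Foxtrot, directly or transitively, are Task Juliet, Project Oscar, Operation Uniform, Task Yankee, Project Mike, Operation Zulu, Project Tango, Task Hotel, Project Quebec, Task Bravo, Project Sierra. That's 11 operations.
So at minimum 11 operations come before Project Foxtrot, putting Project Foxtrot no earlier than position 12. That position is achievable by scheduling exactly those predecessors first.

12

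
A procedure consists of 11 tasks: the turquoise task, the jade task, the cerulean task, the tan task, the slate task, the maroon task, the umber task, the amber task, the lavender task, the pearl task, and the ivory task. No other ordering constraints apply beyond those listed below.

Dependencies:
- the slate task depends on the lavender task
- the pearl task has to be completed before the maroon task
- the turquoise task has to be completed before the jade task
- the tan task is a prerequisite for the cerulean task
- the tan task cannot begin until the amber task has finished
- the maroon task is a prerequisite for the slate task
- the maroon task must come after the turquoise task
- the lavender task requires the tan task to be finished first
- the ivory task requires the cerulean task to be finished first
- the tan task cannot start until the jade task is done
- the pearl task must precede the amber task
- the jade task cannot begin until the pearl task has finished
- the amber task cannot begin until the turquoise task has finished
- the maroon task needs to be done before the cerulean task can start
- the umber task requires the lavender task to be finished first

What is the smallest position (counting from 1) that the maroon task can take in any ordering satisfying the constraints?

3

Every task that must precede the maroon task has to come before it. Tracing all chains that end at the maroon task, those tasks are: the turquoise task, the pearl task — 2 in total.
With 2 mandatory predecessors, the earliest the maroon task can sit is position 2+1 = 3, and placing just those 2 first achieves it.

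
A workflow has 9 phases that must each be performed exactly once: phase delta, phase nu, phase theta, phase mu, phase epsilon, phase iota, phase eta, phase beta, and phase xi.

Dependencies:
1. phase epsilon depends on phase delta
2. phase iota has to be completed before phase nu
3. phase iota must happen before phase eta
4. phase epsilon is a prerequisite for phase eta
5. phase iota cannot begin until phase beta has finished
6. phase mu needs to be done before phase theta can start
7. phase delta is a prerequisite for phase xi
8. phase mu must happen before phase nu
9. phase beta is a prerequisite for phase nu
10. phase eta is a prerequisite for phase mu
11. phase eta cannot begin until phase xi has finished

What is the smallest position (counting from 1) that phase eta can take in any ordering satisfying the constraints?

Working backwards through the constraints from phase eta, its full set of required predecessors is phase delta, phase epsilon, phase iota, phase beta, phase xi — 5 of them.
With 5 mandatory predecessors, the earliest phase eta can sit is position 5+1 = 6, and placing just those 5 first achieves it.

6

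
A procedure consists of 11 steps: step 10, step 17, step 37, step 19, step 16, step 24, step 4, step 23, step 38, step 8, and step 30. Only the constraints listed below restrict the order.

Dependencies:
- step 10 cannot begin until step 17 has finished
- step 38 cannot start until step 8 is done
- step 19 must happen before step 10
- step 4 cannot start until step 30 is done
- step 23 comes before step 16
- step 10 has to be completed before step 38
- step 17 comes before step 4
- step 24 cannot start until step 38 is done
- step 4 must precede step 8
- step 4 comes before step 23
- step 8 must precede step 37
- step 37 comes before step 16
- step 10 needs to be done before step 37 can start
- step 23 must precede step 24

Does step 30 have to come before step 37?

Chaining the stated constraints: step 30 → step 4 → step 8 → step 37.
Hence step 30 necessarily comes before step 37.

Yes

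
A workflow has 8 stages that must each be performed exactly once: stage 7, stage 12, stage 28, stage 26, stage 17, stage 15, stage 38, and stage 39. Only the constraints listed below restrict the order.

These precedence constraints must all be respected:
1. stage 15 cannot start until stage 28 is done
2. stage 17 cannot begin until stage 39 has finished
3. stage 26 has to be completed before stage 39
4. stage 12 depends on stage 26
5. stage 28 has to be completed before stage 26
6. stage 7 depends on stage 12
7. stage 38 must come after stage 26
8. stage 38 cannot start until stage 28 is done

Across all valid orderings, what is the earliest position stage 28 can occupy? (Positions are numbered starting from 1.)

1

No constraint forces any other stage before stage 28, so it can be placed first.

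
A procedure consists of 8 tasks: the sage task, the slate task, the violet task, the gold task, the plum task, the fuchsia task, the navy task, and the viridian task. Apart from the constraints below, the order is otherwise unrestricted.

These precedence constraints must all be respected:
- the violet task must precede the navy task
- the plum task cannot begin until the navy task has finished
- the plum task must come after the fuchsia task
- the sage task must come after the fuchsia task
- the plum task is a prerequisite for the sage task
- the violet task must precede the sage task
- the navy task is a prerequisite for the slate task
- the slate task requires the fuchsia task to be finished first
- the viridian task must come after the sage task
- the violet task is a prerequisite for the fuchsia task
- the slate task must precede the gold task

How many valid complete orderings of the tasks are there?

Only the violet task has no prerequisites, so it must go first.
Enumerating by repeatedly choosing an available task (one whose prerequisites are all placed) gives 20 distinct complete orderings.

20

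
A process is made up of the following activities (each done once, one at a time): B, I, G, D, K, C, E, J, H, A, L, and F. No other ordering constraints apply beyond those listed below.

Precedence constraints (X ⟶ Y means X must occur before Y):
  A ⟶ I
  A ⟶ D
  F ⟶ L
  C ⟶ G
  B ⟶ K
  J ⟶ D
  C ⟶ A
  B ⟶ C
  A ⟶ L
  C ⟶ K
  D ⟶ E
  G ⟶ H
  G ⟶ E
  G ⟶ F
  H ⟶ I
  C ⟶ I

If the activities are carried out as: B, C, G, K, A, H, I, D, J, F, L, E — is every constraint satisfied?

Here J comes after D.
Since J is required before D, the ordering is invalid.

No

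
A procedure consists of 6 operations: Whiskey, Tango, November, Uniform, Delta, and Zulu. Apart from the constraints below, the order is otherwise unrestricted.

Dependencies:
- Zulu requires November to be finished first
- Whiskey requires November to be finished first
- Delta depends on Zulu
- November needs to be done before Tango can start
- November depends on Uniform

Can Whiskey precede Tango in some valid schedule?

No chain of constraints runs from Tango to Whiskey, so Tango is not required to come first.
That means at least one valid schedule has Whiskey before Tango.

Yes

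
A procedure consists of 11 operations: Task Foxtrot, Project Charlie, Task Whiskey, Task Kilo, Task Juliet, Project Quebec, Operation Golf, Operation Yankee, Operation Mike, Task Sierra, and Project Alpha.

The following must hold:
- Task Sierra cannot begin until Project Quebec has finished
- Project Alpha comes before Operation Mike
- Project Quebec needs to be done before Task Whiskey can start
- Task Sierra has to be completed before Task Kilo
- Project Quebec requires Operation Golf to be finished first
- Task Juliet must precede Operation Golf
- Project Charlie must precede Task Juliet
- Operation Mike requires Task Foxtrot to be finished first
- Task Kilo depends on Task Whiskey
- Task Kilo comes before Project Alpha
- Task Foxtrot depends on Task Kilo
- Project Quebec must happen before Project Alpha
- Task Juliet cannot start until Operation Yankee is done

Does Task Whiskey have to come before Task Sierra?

No

Nothing in the constraints links Task Whiskey and Task Sierra; they are unordered relative to each other.
There exist valid orderings with Task Sierra before Task Whiskey, so Task Whiskey is not required to come first.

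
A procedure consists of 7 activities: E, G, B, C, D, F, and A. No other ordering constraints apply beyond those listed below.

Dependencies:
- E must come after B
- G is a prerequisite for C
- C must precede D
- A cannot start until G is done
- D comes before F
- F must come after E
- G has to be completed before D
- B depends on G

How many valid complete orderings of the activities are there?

Only G has no prerequisites, so it must go first.
Systematically extending each partial ordering one activity at a time and counting, there are 36 complete orderings.

36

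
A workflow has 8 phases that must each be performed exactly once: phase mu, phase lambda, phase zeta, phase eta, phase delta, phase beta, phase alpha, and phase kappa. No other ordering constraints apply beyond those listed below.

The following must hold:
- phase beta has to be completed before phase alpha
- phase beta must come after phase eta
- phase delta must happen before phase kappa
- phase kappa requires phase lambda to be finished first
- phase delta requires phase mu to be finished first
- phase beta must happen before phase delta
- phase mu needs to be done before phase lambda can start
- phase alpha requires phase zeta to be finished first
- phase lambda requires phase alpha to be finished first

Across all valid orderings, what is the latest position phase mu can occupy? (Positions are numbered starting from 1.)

The phases that are forced after phase mu, directly or by a chain of constraints, are phase lambda, phase delta, phase kappa. That's 3 phases.
With 3 mandatory successors out of 8 phases total, the latest slot for phase mu is 8−3 = 5, and it's reachable by doing all non-successors before phase mu.

5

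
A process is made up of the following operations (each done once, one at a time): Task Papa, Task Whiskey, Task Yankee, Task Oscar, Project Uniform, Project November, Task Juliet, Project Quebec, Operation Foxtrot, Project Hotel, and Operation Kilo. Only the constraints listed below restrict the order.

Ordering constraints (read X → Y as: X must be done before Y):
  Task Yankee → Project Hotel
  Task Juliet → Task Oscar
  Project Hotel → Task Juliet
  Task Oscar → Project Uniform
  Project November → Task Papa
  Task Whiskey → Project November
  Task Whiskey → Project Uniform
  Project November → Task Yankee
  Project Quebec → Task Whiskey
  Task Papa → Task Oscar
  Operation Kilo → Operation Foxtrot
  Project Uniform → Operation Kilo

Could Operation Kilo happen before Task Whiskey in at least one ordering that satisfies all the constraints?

No

The constraints give a chain Task Whiskey → Project Uniform → Operation Kilo, which forces Task Whiskey before Operation Kilo.
So no valid ordering can have Operation Kilo before Task Whiskey.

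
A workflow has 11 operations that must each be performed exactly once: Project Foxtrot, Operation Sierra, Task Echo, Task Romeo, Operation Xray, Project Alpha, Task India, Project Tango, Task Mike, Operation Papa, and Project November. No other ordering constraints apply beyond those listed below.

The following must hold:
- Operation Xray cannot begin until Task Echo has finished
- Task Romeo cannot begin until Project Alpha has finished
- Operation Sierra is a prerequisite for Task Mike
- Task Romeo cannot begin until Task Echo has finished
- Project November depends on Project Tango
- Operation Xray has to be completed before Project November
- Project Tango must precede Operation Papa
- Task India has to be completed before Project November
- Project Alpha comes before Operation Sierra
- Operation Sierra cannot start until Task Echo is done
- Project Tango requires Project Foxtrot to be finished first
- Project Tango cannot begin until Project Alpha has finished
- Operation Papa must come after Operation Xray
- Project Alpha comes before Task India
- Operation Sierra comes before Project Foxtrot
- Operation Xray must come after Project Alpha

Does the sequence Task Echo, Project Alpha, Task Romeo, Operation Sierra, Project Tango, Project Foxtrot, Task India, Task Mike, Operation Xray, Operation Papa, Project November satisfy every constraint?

No

The sequence places Project Tango ahead of Project Foxtrot.
Since Project Foxtrot is required before Project Tango, the ordering is invalid.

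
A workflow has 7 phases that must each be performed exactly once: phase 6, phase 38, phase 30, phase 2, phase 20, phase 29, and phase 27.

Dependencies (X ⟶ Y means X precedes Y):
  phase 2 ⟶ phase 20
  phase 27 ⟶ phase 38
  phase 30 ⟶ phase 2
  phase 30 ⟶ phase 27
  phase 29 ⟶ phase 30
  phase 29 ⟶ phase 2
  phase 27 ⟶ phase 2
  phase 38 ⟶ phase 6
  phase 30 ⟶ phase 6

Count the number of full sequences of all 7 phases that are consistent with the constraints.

Phase 29 is the only phase with nothing required before it, so every ordering starts there.
Counting all ways to extend the partial order to a total order gives 6.

6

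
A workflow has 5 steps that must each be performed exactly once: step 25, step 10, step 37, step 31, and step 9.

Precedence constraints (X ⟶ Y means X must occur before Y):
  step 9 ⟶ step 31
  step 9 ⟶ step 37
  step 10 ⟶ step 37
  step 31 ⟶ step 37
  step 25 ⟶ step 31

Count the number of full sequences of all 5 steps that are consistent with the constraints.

8

The steps with no prerequisites are step 25, step 10, step 9; any of them can be placed first.
Systematically extending each partial ordering one step at a time and counting, there are 8 complete orderings.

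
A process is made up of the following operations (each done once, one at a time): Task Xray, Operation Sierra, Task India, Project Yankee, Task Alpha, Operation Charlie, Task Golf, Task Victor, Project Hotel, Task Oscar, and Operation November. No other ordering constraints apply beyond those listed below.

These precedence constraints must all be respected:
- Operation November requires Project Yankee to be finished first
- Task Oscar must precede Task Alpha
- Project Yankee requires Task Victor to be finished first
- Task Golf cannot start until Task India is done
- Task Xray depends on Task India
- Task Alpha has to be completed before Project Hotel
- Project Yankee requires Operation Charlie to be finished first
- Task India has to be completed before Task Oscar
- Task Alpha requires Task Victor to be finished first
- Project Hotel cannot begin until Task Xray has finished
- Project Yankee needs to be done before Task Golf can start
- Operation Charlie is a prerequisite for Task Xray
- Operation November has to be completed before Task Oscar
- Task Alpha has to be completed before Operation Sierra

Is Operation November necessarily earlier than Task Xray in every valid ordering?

No

No chain of constraints connects Operation November to Task Xray in either direction.
There exist valid orderings with Task Xray before Operation November, so Operation November is not required to come first.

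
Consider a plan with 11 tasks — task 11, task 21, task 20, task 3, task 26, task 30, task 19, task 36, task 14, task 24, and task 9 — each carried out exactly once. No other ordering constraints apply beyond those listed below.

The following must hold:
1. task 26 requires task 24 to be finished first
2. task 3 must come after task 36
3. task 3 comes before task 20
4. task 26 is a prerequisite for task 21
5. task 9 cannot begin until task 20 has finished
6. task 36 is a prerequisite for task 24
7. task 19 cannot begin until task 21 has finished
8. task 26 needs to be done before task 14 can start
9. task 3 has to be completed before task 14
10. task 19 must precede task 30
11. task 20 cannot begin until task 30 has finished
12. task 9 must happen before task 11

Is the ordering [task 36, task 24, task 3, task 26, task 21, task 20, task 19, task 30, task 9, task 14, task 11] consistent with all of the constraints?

No

The sequence places task 20 ahead of task 30.
Since task 30 is required before task 20, the ordering is invalid.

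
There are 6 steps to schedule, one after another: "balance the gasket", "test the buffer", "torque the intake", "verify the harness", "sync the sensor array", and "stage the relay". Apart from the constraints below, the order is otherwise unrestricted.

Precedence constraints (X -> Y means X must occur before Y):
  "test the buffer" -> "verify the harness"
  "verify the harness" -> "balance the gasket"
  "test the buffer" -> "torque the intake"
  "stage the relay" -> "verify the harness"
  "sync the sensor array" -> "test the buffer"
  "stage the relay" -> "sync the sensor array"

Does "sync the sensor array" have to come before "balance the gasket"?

Following the dependencies: "sync the sensor array" → "test the buffer" → "verify the harness" → "balance the gasket".
That forces "sync the sensor array" before "balance the gasket" in every valid schedule.

Yes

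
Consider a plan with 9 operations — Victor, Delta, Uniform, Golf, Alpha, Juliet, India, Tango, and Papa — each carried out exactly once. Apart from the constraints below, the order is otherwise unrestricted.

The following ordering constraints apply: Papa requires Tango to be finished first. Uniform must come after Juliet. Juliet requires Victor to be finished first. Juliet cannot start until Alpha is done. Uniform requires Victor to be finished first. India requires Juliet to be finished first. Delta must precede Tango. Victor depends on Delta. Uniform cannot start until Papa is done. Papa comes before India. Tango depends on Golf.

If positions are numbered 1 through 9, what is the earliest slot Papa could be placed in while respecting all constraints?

4

The operations that are forced before Papa, directly or transitively, are Delta, Golf, Tango. That's 3 operations.
So at minimum 3 operations come before Papa, putting Papa no earlier than position 4. That position is achievable by scheduling exactly those predecessors first.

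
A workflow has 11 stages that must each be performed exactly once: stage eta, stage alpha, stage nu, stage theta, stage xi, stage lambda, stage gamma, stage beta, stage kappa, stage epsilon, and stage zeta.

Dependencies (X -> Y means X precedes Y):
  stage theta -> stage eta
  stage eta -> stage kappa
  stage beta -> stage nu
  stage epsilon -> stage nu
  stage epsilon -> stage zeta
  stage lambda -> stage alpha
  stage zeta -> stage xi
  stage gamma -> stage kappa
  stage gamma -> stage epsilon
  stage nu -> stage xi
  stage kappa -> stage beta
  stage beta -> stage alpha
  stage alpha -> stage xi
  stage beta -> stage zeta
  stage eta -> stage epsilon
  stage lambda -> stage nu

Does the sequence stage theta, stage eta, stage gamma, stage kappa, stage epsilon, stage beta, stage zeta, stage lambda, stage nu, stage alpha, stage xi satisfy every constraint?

Yes

Going through the constraints one by one, each required predecessor appears earlier in the sequence than its dependent — e.g. stage epsilon (position 5) is before stage nu (position 9), as required.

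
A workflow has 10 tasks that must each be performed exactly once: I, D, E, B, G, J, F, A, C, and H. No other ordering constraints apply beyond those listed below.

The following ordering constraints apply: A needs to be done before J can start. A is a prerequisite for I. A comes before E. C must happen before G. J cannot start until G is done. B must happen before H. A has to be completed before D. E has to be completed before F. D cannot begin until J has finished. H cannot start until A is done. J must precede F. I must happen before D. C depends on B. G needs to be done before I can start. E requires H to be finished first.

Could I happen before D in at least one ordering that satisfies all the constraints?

I is actually forced before D by the constraints, so certainly some valid ordering has I first.

Yes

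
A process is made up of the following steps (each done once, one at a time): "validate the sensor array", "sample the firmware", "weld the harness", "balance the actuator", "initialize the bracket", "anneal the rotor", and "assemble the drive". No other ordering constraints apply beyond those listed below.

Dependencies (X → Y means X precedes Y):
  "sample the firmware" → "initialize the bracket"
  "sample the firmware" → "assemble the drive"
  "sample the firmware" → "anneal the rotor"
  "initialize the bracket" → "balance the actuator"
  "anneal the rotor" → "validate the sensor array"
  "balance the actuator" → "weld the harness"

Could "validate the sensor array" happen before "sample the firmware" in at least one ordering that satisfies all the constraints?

There is a dependency chain "sample the firmware" → "anneal the rotor" → "validate the sensor array", so "validate the sensor array" always comes after "sample the firmware".
Hence "validate the sensor array" can never be scheduled before "sample the firmware".

No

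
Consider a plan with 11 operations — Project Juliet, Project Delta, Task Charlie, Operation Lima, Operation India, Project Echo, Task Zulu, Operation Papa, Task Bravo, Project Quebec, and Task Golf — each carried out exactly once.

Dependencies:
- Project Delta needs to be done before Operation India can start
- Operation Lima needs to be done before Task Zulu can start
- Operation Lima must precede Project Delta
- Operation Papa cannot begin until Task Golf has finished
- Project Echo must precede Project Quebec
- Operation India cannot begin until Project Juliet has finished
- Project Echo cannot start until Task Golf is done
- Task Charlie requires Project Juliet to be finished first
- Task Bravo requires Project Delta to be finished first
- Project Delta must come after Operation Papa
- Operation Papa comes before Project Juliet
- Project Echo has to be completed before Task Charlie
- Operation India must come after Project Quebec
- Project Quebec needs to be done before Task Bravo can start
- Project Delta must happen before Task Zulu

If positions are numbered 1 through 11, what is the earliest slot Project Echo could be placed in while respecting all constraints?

Working backwards through the constraints from Project Echo, its only required predecessor is Task Golf.
So at minimum 1 operation comes before Project Echo, putting Project Echo no earlier than position 2. That position is achievable by scheduling exactly that predecessor first.

2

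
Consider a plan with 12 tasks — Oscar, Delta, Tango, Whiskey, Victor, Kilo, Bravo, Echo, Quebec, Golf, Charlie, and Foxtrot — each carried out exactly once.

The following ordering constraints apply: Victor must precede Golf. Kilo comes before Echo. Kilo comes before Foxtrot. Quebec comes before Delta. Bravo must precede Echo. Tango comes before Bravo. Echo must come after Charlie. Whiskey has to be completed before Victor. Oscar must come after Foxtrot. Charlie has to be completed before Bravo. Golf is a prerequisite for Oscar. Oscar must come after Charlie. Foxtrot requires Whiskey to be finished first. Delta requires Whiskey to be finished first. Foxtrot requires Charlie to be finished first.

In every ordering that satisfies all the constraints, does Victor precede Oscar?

Following the dependencies: Victor → Golf → Oscar.
That forces Victor before Oscar in every valid schedule.

Yes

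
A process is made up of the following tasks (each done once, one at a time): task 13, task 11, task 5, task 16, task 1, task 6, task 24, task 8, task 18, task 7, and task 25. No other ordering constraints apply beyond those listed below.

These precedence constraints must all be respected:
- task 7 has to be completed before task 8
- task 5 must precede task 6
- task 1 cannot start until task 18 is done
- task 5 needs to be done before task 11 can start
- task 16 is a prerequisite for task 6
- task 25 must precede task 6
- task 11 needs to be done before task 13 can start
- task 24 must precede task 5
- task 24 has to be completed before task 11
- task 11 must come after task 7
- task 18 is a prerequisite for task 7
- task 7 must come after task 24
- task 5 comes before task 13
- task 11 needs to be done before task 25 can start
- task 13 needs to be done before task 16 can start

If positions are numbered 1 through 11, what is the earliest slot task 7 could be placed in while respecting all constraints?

Every task that must precede task 7 has to come before it. Tracing all chains that end at task 7, those tasks are: task 24, task 18 — 2 in total.
So at minimum 2 tasks come before task 7, putting task 7 no earlier than position 3. That position is achievable by scheduling exactly those predecessors first.

3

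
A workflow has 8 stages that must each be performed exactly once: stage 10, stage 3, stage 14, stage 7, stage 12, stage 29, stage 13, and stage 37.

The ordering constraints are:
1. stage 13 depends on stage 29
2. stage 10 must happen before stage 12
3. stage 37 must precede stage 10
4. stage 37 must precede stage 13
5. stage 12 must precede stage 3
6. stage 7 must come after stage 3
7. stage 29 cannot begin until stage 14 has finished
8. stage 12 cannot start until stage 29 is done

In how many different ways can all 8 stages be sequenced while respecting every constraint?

27

2 stages have no prerequisites (stage 14, stage 37), so any of them could come first.
Systematically extending each partial ordering one stage at a time and counting, there are 27 complete orderings.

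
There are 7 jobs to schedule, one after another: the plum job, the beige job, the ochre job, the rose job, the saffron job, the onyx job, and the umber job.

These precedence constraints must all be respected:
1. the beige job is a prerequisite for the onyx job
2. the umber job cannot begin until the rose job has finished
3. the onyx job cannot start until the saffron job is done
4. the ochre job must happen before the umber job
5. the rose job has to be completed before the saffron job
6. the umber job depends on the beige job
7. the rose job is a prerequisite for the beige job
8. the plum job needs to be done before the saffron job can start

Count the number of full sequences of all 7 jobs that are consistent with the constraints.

3 jobs have no prerequisites (the plum job, the ochre job, the rose job), so any of them could come first.
Counting all ways to extend the partial order to a total order gives 70.

70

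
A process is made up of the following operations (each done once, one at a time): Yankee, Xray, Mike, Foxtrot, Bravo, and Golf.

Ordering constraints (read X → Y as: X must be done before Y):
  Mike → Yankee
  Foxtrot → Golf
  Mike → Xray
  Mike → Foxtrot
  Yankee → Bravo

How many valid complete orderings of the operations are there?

Only Mike has no prerequisites, so it must go first.
Systematically extending each partial ordering one operation at a time and counting, there are 30 complete orderings.

30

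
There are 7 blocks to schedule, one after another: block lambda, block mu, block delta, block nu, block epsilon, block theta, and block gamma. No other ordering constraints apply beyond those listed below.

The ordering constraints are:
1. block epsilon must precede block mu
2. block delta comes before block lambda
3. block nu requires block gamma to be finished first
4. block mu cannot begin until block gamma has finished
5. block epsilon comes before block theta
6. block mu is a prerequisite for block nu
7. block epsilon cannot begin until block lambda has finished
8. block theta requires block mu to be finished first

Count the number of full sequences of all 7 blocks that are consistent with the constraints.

2 blocks have no prerequisites (block delta, block gamma), so any of them could come first.
Systematically extending each partial ordering one block at a time and counting, there are 8 complete orderings.

8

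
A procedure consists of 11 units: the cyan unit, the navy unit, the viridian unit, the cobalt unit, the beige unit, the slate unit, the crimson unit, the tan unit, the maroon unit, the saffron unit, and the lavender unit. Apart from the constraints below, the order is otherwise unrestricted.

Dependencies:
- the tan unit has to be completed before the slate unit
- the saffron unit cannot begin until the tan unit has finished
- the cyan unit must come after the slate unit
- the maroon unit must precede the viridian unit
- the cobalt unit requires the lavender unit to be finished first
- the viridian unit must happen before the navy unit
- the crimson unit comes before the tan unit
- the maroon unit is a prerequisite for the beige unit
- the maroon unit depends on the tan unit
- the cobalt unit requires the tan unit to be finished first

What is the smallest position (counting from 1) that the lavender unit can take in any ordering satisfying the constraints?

The lavender unit has no prerequisites at all, so it can go in position 1.

1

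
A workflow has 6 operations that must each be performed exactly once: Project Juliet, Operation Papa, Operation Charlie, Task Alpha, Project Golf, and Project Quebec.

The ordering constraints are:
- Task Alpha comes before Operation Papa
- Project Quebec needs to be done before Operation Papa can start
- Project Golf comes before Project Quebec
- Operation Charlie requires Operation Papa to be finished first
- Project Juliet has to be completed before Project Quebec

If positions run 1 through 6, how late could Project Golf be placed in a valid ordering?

Every operation that must follow Project Golf has to come after it. Tracing all chains starting from Project Golf, those operations are: Operation Papa, Operation Charlie, Project Quebec — 3 in total.
With 3 mandatory successors out of 6 operations total, the latest slot for Project Golf is 6−3 = 3, and it's reachable by doing all non-successors before Project Golf.

3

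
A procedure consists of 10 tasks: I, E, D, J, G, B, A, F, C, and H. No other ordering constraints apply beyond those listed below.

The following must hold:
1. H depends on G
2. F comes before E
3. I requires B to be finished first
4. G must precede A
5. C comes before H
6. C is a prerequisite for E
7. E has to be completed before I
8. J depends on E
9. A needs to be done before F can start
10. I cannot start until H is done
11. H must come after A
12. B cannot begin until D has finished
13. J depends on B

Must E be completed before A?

In fact the dependencies run the other way: A → F → E.
So E does not have to come before A — it cannot.

No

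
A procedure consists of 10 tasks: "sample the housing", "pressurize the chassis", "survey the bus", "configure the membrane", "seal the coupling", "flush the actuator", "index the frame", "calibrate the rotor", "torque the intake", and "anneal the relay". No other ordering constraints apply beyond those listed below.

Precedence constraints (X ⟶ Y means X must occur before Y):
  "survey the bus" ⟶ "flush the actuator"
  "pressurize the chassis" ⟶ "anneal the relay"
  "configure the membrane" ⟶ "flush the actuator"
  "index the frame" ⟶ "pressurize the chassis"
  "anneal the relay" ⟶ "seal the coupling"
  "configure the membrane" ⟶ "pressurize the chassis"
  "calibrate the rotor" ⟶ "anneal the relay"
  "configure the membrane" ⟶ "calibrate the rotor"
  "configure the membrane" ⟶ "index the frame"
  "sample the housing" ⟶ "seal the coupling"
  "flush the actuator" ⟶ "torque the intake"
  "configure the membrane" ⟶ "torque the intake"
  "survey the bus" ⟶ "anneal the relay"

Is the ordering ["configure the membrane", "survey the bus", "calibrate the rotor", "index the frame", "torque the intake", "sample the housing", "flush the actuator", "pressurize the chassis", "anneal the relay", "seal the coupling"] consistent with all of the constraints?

In the proposed order, "torque the intake" appears before "flush the actuator".
That contradicts the constraint that "flush the actuator" must precede "torque the intake".

No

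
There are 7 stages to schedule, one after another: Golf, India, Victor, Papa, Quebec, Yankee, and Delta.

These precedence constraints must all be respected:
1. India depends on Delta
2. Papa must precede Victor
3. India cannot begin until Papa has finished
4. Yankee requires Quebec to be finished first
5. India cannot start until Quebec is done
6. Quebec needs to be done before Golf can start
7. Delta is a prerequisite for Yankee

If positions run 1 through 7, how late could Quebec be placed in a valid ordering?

Every stage that must follow Quebec has to come after it. Tracing all chains starting from Quebec, those stages are: Golf, India, Yankee — 3 in total.
With 3 mandatory successors out of 7 stages total, the latest slot for Quebec is 7−3 = 4, and it's reachable by doing all non-successors before Quebec.

4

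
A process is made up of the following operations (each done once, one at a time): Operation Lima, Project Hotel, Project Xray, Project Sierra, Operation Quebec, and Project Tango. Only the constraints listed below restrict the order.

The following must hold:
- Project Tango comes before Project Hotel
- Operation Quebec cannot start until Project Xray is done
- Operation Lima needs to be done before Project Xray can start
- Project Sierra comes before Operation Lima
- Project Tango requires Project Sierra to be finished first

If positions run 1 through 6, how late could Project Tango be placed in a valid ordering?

The only operation forced after Project Tango (directly or by a chain) is Project Hotel.
So at least 1 operation follows Project Tango, putting Project Tango no later than position 5. That position is achievable by scheduling everything else first.

5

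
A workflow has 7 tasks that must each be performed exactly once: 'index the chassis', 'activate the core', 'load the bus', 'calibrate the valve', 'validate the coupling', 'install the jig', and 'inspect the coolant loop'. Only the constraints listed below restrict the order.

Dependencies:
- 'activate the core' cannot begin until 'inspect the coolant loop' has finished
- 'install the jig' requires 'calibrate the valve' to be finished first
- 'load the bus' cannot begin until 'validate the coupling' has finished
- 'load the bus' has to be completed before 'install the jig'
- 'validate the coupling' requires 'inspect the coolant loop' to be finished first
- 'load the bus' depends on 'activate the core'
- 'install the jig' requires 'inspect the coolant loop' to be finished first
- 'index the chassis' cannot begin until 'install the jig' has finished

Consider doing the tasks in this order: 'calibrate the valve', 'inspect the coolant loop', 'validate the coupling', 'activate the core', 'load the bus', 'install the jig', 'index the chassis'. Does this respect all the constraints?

Checking each listed constraint against this order: for instance, 'calibrate the valve' is in position 1 and 'install the jig' in position 6, so that constraint holds — and the remaining constraints check out the same way.

Yes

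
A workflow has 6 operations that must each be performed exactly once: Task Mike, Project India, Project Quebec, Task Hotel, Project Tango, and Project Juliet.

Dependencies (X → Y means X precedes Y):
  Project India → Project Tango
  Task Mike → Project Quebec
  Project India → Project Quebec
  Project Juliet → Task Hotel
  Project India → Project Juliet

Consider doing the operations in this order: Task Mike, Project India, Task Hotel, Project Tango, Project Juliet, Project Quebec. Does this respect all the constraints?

The sequence places Task Hotel ahead of Project Juliet.
But one of the constraints requires Project Juliet before Task Hotel, so this ordering violates it.

No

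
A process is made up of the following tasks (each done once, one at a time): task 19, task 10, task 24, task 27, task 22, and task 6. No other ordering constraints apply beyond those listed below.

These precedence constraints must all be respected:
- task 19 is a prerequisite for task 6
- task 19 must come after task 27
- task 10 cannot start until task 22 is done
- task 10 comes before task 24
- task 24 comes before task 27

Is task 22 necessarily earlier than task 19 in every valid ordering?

Yes

Tracing the constraints gives a chain: task 22 → task 10 → task 24 → task 27 → task 19.
So task 22 must precede task 19 in any valid ordering.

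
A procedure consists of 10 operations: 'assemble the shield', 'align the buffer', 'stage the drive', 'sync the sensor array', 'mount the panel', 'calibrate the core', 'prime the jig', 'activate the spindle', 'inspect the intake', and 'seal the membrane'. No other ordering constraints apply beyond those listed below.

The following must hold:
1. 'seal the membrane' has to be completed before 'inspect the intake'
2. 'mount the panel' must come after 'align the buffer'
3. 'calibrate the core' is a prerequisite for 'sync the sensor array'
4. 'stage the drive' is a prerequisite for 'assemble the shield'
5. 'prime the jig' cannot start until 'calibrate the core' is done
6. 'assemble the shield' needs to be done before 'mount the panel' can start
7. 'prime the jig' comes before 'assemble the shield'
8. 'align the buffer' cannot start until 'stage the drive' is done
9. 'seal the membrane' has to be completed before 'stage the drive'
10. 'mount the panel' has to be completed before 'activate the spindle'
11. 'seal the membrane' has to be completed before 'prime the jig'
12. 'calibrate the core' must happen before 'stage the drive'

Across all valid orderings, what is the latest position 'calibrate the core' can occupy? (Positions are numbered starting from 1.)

3

The operations that are forced after 'calibrate the core', directly or by a chain of constraints, are 'assemble the shield', 'align the buffer', 'stage the drive', 'sync the sensor array', 'mount the panel', 'prime the jig', 'activate the spindle'. That's 7 operations.
With 7 mandatory successors out of 10 operations total, the latest slot for 'calibrate the core' is 10−7 = 3, and it's reachable by doing all non-successors before 'calibrate the core'.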